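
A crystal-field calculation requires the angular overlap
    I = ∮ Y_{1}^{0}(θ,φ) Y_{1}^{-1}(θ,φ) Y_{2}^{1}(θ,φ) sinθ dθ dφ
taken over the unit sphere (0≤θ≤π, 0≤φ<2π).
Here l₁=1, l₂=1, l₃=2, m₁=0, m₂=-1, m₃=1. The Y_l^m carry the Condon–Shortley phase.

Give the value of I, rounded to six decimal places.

-0.218510

m-sum 0 ✓  L=4 even ✓  0≤2≤2 ✓
Π(2lᵢ+1) = 3×3×5 = 45
triangle coeff Δ(1,1,2) = 1/30
Σ_t [0,0]: t=0:+1/1 = 1/1
(3j)²=2/15 [(1 1 2; 0 0 0)], sign=+1
Σ_t [0,0]: t=0:+1/2 = 1/2
(3j)²=1/10 [(1 1 2; 0 -1 1)], sign=-1
⇒ 4πI² = 3/5
I = (-1)√(3/5/(4π)) = -0.21850969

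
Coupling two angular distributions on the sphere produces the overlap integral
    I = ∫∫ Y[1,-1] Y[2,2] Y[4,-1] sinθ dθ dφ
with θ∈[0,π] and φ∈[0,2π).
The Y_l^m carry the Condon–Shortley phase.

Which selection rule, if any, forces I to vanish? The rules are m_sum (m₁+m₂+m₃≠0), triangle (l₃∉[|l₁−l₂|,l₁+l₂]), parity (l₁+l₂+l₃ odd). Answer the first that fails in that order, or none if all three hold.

triangle

Σmᵢ = 0  ✓
l₃∈[|l₁−l₂|,l₁+l₂]=[1,3], have l₃=4  ✗
Σlᵢ = 7 ⇒ odd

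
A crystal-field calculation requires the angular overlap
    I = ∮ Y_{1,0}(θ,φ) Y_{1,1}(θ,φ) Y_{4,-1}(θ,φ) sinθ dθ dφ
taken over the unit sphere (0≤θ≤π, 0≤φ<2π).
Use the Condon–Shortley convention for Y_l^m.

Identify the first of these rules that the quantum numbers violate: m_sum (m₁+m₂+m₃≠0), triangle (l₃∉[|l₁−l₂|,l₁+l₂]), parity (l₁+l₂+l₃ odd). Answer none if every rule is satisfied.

triangle

m₁+m₂+m₃ = 0 + 1 − 1 = 0  ✓
triangle: |1−1|=0 ≤ l₃=4 ≤ 1+1=2  ✗
parity: l₁+l₂+l₃ = 6 is even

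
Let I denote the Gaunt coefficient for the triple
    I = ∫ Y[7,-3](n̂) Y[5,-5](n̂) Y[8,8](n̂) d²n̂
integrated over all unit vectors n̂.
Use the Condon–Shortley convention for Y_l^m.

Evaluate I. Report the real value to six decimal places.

m-sum 0 ✓  L=20 even ✓  2≤8≤12 ✓
Π(2lᵢ+1) = 15×11×17 = 2805
triangle coeff Δ(7,5,8) = 1/814773960
Σ_t [0,4]: t=0:+1/87091200 t=1:−1/4976640 t=2:+1/2073600 t=3:−1/4976640 t=4:+1/87091200 = 1/9676800
(3j)²=360/46189 [(7 5 8; 0 0 0)], sign=+1
Σ_t [0,0]: t=0:+1/62705664000 = 1/62705664000
(3j)²=2/969 [(7 5 8; -3 -5 8)], sign=+1
⇒ 4πI² = 3600/79781
I = (+1)√(3600/79781/(4π)) = 0.05992342

0.059923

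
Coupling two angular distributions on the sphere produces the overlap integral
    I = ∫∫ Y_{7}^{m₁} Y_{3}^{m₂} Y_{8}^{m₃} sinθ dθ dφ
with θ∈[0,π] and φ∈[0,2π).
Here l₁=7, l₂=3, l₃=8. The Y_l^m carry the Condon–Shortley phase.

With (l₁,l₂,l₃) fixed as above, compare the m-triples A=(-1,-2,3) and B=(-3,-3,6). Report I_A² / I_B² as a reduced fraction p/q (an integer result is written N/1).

Same 7,3,8: normalisation and zero-m 3j drop out of the ratio.
A: Δ: 2! 12! 4! / 19! → 1/5290740; sum: t=0:+1/11612160 t=1:−1/14515200 = 1/58060800; 3j²(7 3 8; -1 -2 3) = Δ·Π!·Σ² = 55/58786  (sign -1)
B: Δ: 2! 12! 4! / 19! → 1/5290740; sum: t=0:+1/348364800 = 1/348364800; 3j²(7 3 8; -3 -3 6) = Δ·Π!·Σ² = 11/646  (sign +1)
I_A²/I_B² = (55/58786)/(11/646) = 5/91

5/91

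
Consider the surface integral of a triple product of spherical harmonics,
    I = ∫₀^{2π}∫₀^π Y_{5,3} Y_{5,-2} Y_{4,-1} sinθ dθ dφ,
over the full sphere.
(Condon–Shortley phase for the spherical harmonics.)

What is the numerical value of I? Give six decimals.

Checks pass: Σm=0; 14 even; l₃=4∈[0,10].
(2·5+1)(2·5+1)(2·4+1) = 1089
Δ: 6! 4! 4! / 15! → 1/3153150
sum: t=1:−1/69120 t=2:+1/1728 t=3:−1/576 t=4:+1/1728 t=5:−1/69120 = -7/11520
3j²(5 5 4; 0 0 0) = Δ·Π!·Σ² = 2/143  (sign -1)
sum: t=0:+1/17280 t=1:−1/2880 t=2:+1/6912 = -1/6912
3j²(5 5 4; 3 -2 -1) = Δ·Π!·Σ² = 5/429  (sign +1)
combine: 4πI² = 1089·2/143·5/429 = 30/169
take √, sign -1: I = -0.11885360

-0.118854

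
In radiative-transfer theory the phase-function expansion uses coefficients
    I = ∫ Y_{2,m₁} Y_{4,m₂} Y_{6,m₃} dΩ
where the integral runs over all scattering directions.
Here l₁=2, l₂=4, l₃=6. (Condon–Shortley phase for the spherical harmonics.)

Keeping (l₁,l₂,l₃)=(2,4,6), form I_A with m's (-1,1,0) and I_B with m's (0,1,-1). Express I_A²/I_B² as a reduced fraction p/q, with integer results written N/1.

l's match ⇒ only the (l;m) 3-j factors differ between A and B.
A: triangle coeff Δ(2,4,6) = 1/6435; Σ_t [0,0]: t=0:+1/4320 = 1/4320; (3j)²=8/429 [(2 4 6; -1 1 0)], sign=+1
B: triangle coeff Δ(2,4,6) = 1/6435; Σ_t [0,0]: t=0:+1/2880 = 1/2880; (3j)²=14/429 [(2 4 6; 0 1 -1)], sign=-1
I_A²/I_B² = (8/429)/(14/429) = 4/7

4/7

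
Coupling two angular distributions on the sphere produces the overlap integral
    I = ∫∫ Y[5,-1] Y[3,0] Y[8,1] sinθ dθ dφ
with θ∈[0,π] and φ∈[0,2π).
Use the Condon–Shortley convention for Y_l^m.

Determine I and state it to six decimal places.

m-sum 0 ✓  L=16 even ✓  2≤8≤8 ✓
Π(2lᵢ+1) = 11×7×17 = 1309
triangle coeff Δ(5,3,8) = 1/136136
Σ_t [0,0]: t=0:+1/518400 = 1/518400
(3j)²=56/2431 [(5 3 8; 0 0 0)], sign=+1
Σ_t [0,0]: t=0:+1/622080 = 1/622080
(3j)²=105/4862 [(5 3 8; -1 0 1)], sign=-1
⇒ 4πI² = 20580/31603
I = (-1)√(20580/31603/(4π)) = -0.22764263

-0.227643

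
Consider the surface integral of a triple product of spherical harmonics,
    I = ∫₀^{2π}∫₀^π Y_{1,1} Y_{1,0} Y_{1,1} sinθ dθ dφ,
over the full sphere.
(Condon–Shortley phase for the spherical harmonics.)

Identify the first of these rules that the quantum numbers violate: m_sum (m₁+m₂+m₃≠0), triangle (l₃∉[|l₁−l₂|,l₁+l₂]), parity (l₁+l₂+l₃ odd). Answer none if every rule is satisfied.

m_sum

azimuthal sum: 1 + 0 + 1 = 2  ✗
0 ≤ 1 ≤ 2 (triangle on l)
L = 1 + 1 + 1 = 3 (odd)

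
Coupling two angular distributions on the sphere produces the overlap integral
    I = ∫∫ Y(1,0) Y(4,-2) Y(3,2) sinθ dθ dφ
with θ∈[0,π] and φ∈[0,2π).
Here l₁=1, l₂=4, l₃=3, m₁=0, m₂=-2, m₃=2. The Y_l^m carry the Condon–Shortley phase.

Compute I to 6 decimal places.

Rules hold: Σm=0, L=8 even, 3≤3≤5.
N = 3·9·7 = 189
Δ = 2!·0!·6!/9! = 1/252
Racah Σ t=1..1: t=1:−1/36 = -1/36
⇒ 3j(1 4 3; 0 0 0)² = 4/63, sgn +1
Racah Σ t=1..1: t=1:−1/120 = -1/120
⇒ 3j(1 4 3; 0 -2 2)² = 1/21, sgn +1
4πI² = N·(3j₀)²·(3jₘ)² = 4/7
I = +1·√(0.571429/4π) = 0.21324362

0.213244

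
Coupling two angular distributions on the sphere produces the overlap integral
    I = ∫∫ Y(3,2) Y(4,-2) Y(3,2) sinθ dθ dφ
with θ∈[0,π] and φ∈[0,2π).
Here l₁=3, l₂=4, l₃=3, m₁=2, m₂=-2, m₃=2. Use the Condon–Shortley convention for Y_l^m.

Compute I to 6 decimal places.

m-sum = 2 − 2 + 2 = 2 ≠ 0 ⇒ I = 0

0.000000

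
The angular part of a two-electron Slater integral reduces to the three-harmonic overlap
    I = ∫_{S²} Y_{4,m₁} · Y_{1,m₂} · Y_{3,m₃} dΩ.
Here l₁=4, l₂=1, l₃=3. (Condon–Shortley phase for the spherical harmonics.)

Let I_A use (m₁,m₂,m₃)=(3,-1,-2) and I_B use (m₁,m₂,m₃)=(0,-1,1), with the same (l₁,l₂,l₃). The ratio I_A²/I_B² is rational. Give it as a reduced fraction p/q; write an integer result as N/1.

Same 4,1,3: normalisation and zero-m 3j drop out of the ratio.
A: Δ: 2! 6! 0! / 9! → 1/252; sum: t=0:+1/240 = 1/240; 3j²(4 1 3; 3 -1 -2) = Δ·Π!·Σ² = 1/12  (sign -1)
B: Δ: 2! 6! 0! / 9! → 1/252; sum: t=0:+1/96 = 1/96; 3j²(4 1 3; 0 -1 1) = Δ·Π!·Σ² = 1/42  (sign +1)
I_A²/I_B² = (1/12)/(1/42) = 7/2

7/2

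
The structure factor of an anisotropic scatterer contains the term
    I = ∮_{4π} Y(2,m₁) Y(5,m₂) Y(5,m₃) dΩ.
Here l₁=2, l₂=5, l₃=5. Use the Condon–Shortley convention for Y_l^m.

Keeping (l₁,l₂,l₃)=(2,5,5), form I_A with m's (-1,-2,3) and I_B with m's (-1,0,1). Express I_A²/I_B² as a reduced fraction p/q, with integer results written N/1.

20/1

Same 2,5,5: normalisation and zero-m 3j drop out of the ratio.
A: Δ: 2! 2! 8! / 13! → 1/38610; sum: t=1:−1/2880 t=2:+1/10080 = -1/4032; 3j²(2 5 5; -1 -2 3) = Δ·Π!·Σ² = 10/429  (sign -1)
B: Δ: 2! 2! 8! / 13! → 1/38610; sum: t=1:−1/1152 t=2:+1/1440 = -1/5760; 3j²(2 5 5; -1 0 1) = Δ·Π!·Σ² = 1/858  (sign -1)
I_A²/I_B² = (10/429)/(1/858) = 20/1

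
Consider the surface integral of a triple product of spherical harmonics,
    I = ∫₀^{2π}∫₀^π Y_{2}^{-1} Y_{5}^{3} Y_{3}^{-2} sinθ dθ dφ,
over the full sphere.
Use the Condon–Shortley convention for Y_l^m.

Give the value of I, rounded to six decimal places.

Checks pass: Σm=0; 10 even; l₃=3∈[3,7].
(2·2+1)(2·5+1)(2·3+1) = 385
Δ: 4! 0! 6! / 11! → 1/2310
sum: t=2:+1/144 = 1/144
3j²(2 5 3; 0 0 0) = Δ·Π!·Σ² = 10/231  (sign -1)
sum: t=3:−1/720 = -1/720
3j²(2 5 3; -1 3 -2) = Δ·Π!·Σ² = 8/165  (sign +1)
combine: 4πI² = 385·10/231·8/165 = 80/99
take √, sign -1: I = -0.25358436

-0.253584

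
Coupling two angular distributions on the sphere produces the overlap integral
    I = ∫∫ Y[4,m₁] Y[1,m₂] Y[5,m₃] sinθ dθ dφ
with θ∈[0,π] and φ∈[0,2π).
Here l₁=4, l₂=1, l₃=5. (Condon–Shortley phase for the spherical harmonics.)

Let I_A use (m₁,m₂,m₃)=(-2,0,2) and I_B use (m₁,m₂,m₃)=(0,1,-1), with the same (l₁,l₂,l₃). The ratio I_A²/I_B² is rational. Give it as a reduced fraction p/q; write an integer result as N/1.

7/5

Same 4,1,5: normalisation and zero-m 3j drop out of the ratio.
A: Δ: 0! 8! 2! / 11! → 1/495; sum: t=0:+1/1440 = 1/1440; 3j²(4 1 5; -2 0 2) = Δ·Π!·Σ² = 7/165  (sign -1)
B: Δ: 0! 8! 2! / 11! → 1/495; sum: t=0:+1/1152 = 1/1152; 3j²(4 1 5; 0 1 -1) = Δ·Π!·Σ² = 1/33  (sign +1)
I_A²/I_B² = (7/165)/(1/33) = 7/5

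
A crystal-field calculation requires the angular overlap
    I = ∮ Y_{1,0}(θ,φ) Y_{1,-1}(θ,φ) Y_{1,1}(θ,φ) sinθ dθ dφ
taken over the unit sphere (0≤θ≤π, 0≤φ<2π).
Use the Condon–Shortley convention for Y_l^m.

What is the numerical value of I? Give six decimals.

L=3 odd ⇒ parity kills the (l;000) factor ⇒ I = 0

0.000000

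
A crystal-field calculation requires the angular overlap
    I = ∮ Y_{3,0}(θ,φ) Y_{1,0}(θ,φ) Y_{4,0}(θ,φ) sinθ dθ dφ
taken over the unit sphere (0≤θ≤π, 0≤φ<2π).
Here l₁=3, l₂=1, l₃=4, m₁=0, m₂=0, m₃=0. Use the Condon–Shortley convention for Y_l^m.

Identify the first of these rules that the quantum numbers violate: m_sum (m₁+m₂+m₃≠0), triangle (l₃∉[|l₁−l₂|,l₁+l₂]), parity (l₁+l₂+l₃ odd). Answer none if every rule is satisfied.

azimuthal sum: 0 + 0 + 0 = 0  ✓
2 ≤ 4 ≤ 4 (triangle on l)  ✓
L = 3 + 1 + 4 = 8 (even)  ✓

none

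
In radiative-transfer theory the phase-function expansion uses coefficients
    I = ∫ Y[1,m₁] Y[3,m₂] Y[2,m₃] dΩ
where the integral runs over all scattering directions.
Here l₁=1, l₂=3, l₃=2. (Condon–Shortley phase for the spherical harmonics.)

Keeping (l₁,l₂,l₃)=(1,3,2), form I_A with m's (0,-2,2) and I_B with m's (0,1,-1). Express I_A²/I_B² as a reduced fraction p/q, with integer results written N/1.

l's match ⇒ only the (l;m) 3-j factors differ between A and B.
A: triangle coeff Δ(1,3,2) = 1/105; Σ_t [1,1]: t=1:−1/24 = -1/24; (3j)²=1/21 [(1 3 2; 0 -2 2)], sign=-1
B: triangle coeff Δ(1,3,2) = 1/105; Σ_t [1,1]: t=1:−1/6 = -1/6; (3j)²=8/105 [(1 3 2; 0 1 -1)], sign=+1
I_A²/I_B² = (1/21)/(8/105) = 5/8

5/8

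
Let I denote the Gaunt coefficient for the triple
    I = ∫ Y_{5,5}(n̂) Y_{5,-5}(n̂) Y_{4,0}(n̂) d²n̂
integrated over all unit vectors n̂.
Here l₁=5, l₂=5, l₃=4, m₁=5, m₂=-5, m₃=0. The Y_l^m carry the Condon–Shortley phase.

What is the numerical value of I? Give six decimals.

Checks pass: Σm=0; 14 even; l₃=4∈[0,10].
(2·5+1)(2·5+1)(2·4+1) = 1089
Δ: 6! 4! 4! / 15! → 1/3153150
sum: t=1:−1/69120 t=2:+1/1728 t=3:−1/576 t=4:+1/1728 t=5:−1/69120 = -7/11520
3j²(5 5 4; 0 0 0) = Δ·Π!·Σ² = 2/143  (sign -1)
sum: t=0:+1/414720 = 1/414720
3j²(5 5 4; 5 -5 0) = Δ·Π!·Σ² = 2/143  (sign +1)
combine: 4πI² = 1089·2/143·2/143 = 36/169
take √, sign -1: I = -0.13019760

-0.130198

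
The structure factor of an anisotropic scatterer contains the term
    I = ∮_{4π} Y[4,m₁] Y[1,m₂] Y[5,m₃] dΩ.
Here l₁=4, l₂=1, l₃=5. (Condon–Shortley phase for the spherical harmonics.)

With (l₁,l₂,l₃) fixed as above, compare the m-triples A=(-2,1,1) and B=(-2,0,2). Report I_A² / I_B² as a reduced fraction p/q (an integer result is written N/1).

2/7

Shared (l₁,l₂,l₃)=(4,1,5): N and (l;000)² cancel in I_A²/I_B².
A: Δ = 0!·8!·2!/11! = 1/495; Racah Σ t=0..0: t=0:+1/2880 = 1/2880; ⇒ 3j(4 1 5; -2 1 1)² = 2/165, sgn +1
B: Δ = 0!·8!·2!/11! = 1/495; Racah Σ t=0..0: t=0:+1/1440 = 1/1440; ⇒ 3j(4 1 5; -2 0 2)² = 7/165, sgn -1
I_A²/I_B² = (2/165)/(7/165) = 2/7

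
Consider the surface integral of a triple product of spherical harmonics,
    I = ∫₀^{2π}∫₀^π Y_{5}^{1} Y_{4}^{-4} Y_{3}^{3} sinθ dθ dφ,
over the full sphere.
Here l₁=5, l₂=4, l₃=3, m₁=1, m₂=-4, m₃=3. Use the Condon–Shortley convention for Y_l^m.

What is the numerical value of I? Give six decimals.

m-sum 0 ✓  L=12 even ✓  1≤3≤9 ✓
Π(2lᵢ+1) = 11×9×7 = 693
triangle coeff Δ(5,4,3) = 1/180180
Σ_t [2,4]: t=2:+1/576 t=3:−1/144 t=4:+1/576 = -1/288
(3j)²=20/1001 [(5 4 3; 0 0 0)], sign=+1
Σ_t [0,0]: t=0:+1/34560 = 1/34560
(3j)²=1/429 [(5 4 3; 1 -4 3)], sign=+1
⇒ 4πI² = 60/1859
I = (+1)√(60/1859/(4π)) = 0.05067935

0.050679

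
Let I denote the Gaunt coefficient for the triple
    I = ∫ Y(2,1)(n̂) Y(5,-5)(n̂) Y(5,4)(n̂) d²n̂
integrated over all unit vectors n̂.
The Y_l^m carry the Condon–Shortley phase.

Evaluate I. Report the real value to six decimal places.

-0.187924

Checks pass: Σm=0; 12 even; l₃=5∈[3,7].
(2·2+1)(2·5+1)(2·5+1) = 605
Δ: 2! 2! 8! / 13! → 1/38610
sum: t=0:+1/2880 t=1:−1/576 t=2:+1/2880 = -1/960
3j²(2 5 5; 0 0 0) = Δ·Π!·Σ² = 10/429  (sign +1)
sum: t=0:+1/80640 = 1/80640
3j²(2 5 5; 1 -5 4) = Δ·Π!·Σ² = 9/286  (sign -1)
combine: 4πI² = 605·10/429·9/286 = 75/169
take √, sign -1: I = -0.18792404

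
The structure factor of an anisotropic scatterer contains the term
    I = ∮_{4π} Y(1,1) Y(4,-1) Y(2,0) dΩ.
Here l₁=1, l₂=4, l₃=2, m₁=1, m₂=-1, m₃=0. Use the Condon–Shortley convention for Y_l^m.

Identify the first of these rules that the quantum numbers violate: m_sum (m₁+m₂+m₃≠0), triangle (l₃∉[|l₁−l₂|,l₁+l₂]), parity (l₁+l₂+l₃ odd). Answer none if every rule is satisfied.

Σmᵢ = 0  ✓
l₃∈[|l₁−l₂|,l₁+l₂]=[3,5], have l₃=2  ✗
Σlᵢ = 7 ⇒ odd

triangle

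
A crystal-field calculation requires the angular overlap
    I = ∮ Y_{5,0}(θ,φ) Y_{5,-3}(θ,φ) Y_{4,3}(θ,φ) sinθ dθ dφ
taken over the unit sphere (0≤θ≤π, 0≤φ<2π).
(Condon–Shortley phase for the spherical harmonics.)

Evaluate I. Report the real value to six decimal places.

0.130198

m-sum 0 ✓  L=14 even ✓  0≤4≤10 ✓
Π(2lᵢ+1) = 11×11×9 = 1089
triangle coeff Δ(5,5,4) = 1/3153150
Σ_t [1,5]: t=1:−1/69120 t=2:+1/1728 t=3:−1/576 t=4:+1/1728 t=5:−1/69120 = -7/11520
(3j)²=2/143 [(5 5 4; 0 0 0)], sign=-1
Σ_t [1,2]: t=1:−1/17280 t=2:+1/6912 = 1/11520
(3j)²=2/143 [(5 5 4; 0 -3 3)], sign=-1
⇒ 4πI² = 36/169
I = (+1)√(36/169/(4π)) = 0.13019760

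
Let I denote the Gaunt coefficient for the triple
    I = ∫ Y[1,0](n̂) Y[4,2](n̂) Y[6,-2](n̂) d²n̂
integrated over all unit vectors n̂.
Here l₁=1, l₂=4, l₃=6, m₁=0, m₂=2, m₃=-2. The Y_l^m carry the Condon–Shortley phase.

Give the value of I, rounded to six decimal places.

|1−4|≤6≤1+4 violated ⇒ I = 0

0.000000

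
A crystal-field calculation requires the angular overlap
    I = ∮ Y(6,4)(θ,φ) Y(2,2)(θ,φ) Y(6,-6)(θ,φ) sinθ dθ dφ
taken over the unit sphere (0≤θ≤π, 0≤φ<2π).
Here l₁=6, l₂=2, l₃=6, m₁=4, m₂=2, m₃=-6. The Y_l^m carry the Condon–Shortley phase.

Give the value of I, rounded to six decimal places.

Rules hold: Σm=0, L=14 even, 4≤6≤8.
N = 13·5·13 = 845
Δ = 2!·10!·2!/15! = 1/90090
Racah Σ t=0..2: t=0:+1/69120 t=1:−1/14400 t=2:+1/69120 = -7/172800
⇒ 3j(6 2 6; 0 0 0)² = 14/715, sgn -1
Racah Σ t=2..2: t=2:+1/14515200 = 1/14515200
⇒ 3j(6 2 6; 4 2 -6)² = 2/455, sgn +1
4πI² = N·(3j₀)²·(3jₘ)² = 4/55
I = -1·√(0.0727273/4π) = -0.07607531

-0.076075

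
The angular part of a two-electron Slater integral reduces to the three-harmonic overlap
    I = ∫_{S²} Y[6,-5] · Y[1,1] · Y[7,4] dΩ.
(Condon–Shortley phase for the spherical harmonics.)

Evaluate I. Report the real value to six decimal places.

Rules hold: Σm=0, L=14 even, 5≤7≤7.
N = 13·3·15 = 585
Δ = 0!·12!·2!/15! = 1/1365
Racah Σ t=0..0: t=0:+1/518400 = 1/518400
⇒ 3j(6 1 7; 0 0 0)² = 7/195, sgn -1
Racah Σ t=0..0: t=0:+1/79833600 = 1/79833600
⇒ 3j(6 1 7; -5 1 4)² = 1/455, sgn -1
4πI² = N·(3j₀)²·(3jₘ)² = 3/65
I = +1·√(0.0461538/4π) = 0.06060368

0.060604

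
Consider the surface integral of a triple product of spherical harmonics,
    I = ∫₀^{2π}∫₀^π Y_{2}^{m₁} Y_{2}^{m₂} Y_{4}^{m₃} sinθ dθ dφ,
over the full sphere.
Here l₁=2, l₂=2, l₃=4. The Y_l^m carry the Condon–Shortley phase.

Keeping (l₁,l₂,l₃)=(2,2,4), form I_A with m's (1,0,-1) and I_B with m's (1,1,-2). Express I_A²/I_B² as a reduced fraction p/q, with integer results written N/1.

3/4

l's match ⇒ only the (l;m) 3-j factors differ between A and B.
A: triangle coeff Δ(2,2,4) = 1/630; Σ_t [0,0]: t=0:+1/24 = 1/24; (3j)²=1/21 [(2 2 4; 1 0 -1)], sign=-1
B: triangle coeff Δ(2,2,4) = 1/630; Σ_t [0,0]: t=0:+1/36 = 1/36; (3j)²=4/63 [(2 2 4; 1 1 -2)], sign=+1
I_A²/I_B² = (1/21)/(4/63) = 3/4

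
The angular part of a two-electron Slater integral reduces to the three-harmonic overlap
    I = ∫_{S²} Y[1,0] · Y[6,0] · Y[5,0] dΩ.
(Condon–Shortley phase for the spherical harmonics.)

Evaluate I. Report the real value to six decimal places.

0.245154

Rules hold: Σm=0, L=12 even, 5≤5≤7.
N = 3·13·11 = 429
Δ = 2!·0!·10!/13! = 1/858
Racah Σ t=1..1: t=1:−1/14400 = -1/14400
⇒ 3j(1 6 5; 0 0 0)² = 6/143, sgn +1
(m-triple is (0,0,0) — same symbol as above.)
4πI² = N·(3j₀)²·(3jₘ)² = 108/143
I = +1·√(0.755245/4π) = 0.24515397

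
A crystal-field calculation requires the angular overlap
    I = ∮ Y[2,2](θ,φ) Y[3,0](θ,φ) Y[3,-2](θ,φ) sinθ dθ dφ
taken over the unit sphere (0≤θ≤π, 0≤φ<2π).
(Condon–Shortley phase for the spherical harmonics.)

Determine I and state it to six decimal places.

Checks pass: Σm=0; 8 even; l₃=3∈[1,5].
(2·2+1)(2·3+1)(2·3+1) = 245
Δ: 2! 2! 4! / 9! → 1/3780
sum: t=0:+1/24 t=1:−1/4 t=2:+1/24 = -1/6
3j²(2 3 3; 0 0 0) = Δ·Π!·Σ² = 4/105  (sign +1)
sum: t=0:+1/24 = 1/24
3j²(2 3 3; 2 0 -2) = Δ·Π!·Σ² = 1/21  (sign -1)
combine: 4πI² = 245·4/105·1/21 = 4/9
take √, sign -1: I = -0.18806319

-0.188063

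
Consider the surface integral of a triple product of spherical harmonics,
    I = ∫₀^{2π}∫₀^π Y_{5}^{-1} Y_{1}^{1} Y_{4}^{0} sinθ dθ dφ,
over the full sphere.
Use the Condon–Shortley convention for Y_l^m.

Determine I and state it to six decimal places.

m-sum 0 ✓  L=10 even ✓  4≤4≤6 ✓
Π(2lᵢ+1) = 11×3×9 = 297
triangle coeff Δ(5,1,4) = 1/495
Σ_t [1,1]: t=1:−1/576 = -1/576
(3j)²=5/99 [(5 1 4; 0 0 0)], sign=-1
Σ_t [2,2]: t=2:+1/1152 = 1/1152
(3j)²=1/33 [(5 1 4; -1 1 0)], sign=+1
⇒ 4πI² = 5/11
I = (-1)√(5/11/(4π)) = -0.19018827

-0.190188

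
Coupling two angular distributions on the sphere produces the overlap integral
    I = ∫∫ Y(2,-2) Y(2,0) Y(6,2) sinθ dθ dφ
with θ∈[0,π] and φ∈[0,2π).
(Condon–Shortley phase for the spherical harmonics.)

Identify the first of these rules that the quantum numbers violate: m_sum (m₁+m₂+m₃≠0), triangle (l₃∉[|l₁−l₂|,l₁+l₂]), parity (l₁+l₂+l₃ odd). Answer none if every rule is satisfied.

azimuthal sum: -2 + 0 + 2 = 0  ✓
0 ≤ 6 ≤ 4 (triangle on l)  ✗
L = 2 + 2 + 6 = 10 (even)

triangle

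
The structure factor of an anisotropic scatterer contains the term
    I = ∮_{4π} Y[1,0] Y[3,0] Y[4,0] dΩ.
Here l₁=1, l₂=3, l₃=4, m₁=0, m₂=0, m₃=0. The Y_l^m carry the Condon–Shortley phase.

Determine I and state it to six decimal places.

Checks pass: Σm=0; 8 even; l₃=4∈[2,4].
(2·1+1)(2·3+1)(2·4+1) = 189
Δ: 0! 2! 6! / 9! → 1/252
sum: t=0:+1/36 = 1/36
3j²(1 3 4; 0 0 0) = Δ·Π!·Σ² = 4/63  (sign +1)
(m-triple is (0,0,0) — same symbol as above.)
combine: 4πI² = 189·4/63·4/63 = 16/21
take √, sign +1: I = 0.24623252

0.246233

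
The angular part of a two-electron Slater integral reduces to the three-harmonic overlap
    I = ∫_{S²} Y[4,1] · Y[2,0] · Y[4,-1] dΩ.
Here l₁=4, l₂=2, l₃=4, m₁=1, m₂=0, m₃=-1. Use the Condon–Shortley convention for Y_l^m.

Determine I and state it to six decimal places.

Checks pass: Σm=0; 10 even; l₃=4∈[2,6].
(2·4+1)(2·2+1)(2·4+1) = 405
Δ: 2! 6! 2! / 11! → 1/13860
sum: t=0:+1/192 t=1:−1/36 t=2:+1/192 = -5/288
3j²(4 2 4; 0 0 0) = Δ·Π!·Σ² = 20/693  (sign -1)
sum: t=0:+1/144 t=1:−1/48 t=2:+1/480 = -17/1440
3j²(4 2 4; 1 0 -1) = Δ·Π!·Σ² = 289/13860  (sign +1)
combine: 4πI² = 405·20/693·289/13860 = 1445/5929
take √, sign -1: I = -0.13926381

-0.139264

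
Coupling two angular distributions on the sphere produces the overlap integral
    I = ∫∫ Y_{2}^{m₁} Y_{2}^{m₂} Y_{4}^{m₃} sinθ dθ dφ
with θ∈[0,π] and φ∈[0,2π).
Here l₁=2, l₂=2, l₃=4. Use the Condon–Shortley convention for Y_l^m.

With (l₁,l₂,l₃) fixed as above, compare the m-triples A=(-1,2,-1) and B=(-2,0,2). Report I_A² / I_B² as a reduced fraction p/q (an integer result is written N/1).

1/3

l's match ⇒ only the (l;m) 3-j factors differ between A and B.
A: triangle coeff Δ(2,2,4) = 1/630; Σ_t [0,0]: t=0:+1/144 = 1/144; (3j)²=1/126 [(2 2 4; -1 2 -1)], sign=-1
B: triangle coeff Δ(2,2,4) = 1/630; Σ_t [0,0]: t=0:+1/96 = 1/96; (3j)²=1/42 [(2 2 4; -2 0 2)], sign=+1
I_A²/I_B² = (1/126)/(1/42) = 1/3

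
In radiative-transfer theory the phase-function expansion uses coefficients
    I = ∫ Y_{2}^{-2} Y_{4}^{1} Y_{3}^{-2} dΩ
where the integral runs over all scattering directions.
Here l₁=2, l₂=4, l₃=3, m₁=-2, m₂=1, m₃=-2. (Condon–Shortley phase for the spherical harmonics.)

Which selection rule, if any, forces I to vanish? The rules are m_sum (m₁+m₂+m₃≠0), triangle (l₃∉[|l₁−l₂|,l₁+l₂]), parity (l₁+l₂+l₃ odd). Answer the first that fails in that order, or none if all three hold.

m_sum

Σmᵢ = -3  ✗
l₃∈[|l₁−l₂|,l₁+l₂]=[2,6], have l₃=3
Σlᵢ = 9 ⇒ odd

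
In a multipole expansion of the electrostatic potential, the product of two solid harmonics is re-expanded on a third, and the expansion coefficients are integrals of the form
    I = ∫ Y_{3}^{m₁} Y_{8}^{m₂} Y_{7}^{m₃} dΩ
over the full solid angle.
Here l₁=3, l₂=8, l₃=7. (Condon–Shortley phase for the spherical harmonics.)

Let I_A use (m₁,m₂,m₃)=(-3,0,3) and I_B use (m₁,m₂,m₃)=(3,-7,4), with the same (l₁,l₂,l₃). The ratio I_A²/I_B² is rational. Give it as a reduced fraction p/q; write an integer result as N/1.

10/13

l's match ⇒ only the (l;m) 3-j factors differ between A and B.
A: triangle coeff Δ(3,8,7) = 1/5290740; Σ_t [4,4]: t=4:+1/46448640 = 1/46448640; (3j)²=75/8398 [(3 8 7; -3 0 3)], sign=+1
B: triangle coeff Δ(3,8,7) = 1/5290740; Σ_t [0,0]: t=0:+1/1916006400 = 1/1916006400; (3j)²=15/1292 [(3 8 7; 3 -7 4)], sign=-1
I_A²/I_B² = (75/8398)/(15/1292) = 10/13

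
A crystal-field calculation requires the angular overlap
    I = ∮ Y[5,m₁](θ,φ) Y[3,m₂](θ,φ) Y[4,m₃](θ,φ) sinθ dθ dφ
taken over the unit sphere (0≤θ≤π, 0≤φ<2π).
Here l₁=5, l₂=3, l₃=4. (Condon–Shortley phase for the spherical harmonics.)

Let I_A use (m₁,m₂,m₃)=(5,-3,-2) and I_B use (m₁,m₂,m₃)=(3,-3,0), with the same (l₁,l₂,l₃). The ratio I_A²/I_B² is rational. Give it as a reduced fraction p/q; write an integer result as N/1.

Same 5,3,4: normalisation and zero-m 3j drop out of the ratio.
A: Δ: 4! 6! 2! / 13! → 1/180180; sum: t=0:+1/34560 = 1/34560; 3j²(5 3 4; 5 -3 -2) = Δ·Π!·Σ² = 5/286  (sign +1)
B: Δ: 4! 6! 2! / 13! → 1/180180; sum: t=0:+1/2304 = 1/2304; 3j²(5 3 4; 3 -3 0) = Δ·Π!·Σ² = 5/143  (sign +1)
I_A²/I_B² = (5/286)/(5/143) = 1/2

1/2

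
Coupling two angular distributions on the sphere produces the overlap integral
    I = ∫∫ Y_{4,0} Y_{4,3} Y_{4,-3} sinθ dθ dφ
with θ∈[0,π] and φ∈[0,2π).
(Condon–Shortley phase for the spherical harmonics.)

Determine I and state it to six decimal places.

Rules hold: Σm=0, L=12 even, 0≤4≤8.
N = 9·9·9 = 729
Δ = 4!·4!·4!/13! = 1/450450
Racah Σ t=0..4: t=0:+1/13824 t=1:−1/216 t=2:+1/64 t=3:−1/216 t=4:+1/13824 = 5/768
⇒ 3j(4 4 4; 0 0 0)² = 18/1001, sgn +1
Racah Σ t=3..4: t=3:−1/864 t=4:+1/3456 = -1/1152
⇒ 3j(4 4 4; 0 3 -3)² = 7/286, sgn +1
4πI² = N·(3j₀)²·(3jₘ)² = 6561/20449
I = +1·√(0.320847/4π) = 0.15978796

0.159788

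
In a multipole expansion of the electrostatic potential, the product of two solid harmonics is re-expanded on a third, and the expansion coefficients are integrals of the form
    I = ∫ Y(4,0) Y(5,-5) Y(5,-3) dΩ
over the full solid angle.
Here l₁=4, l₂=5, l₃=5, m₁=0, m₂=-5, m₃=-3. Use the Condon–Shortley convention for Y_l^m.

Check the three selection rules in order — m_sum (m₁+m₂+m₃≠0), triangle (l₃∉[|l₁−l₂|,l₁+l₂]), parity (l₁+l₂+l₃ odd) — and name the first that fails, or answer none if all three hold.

azimuthal sum: 0 − 5 − 3 = -8  ✗
1 ≤ 5 ≤ 9 (triangle on l)
L = 4 + 5 + 5 = 14 (even)

m_sum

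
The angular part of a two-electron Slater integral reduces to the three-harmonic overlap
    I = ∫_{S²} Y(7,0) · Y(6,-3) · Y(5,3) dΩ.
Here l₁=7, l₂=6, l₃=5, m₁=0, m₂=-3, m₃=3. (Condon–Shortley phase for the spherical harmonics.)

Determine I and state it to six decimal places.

Checks pass: Σm=0; 18 even; l₃=5∈[1,13].
(2·7+1)(2·6+1)(2·5+1) = 2145
Δ: 8! 6! 4! / 19! → 1/174594420
sum: t=2:+1/4147200 t=3:−1/207360 t=4:+1/82944 t=5:−1/207360 t=6:+1/4147200 = 1/345600
3j²(7 6 5; 0 0 0) = Δ·Π!·Σ² = 420/46189  (sign -1)
sum: t=1:−1/14515200 t=2:+1/1036800 t=3:−1/829440 = -1/3225600
3j²(7 6 5; 0 -3 3) = Δ·Π!·Σ² = 567/230945  (sign -1)
combine: 4πI² = 2145·420/46189·567/230945 = 714420/14919047
take √, sign +1: I = 0.06173072

0.061731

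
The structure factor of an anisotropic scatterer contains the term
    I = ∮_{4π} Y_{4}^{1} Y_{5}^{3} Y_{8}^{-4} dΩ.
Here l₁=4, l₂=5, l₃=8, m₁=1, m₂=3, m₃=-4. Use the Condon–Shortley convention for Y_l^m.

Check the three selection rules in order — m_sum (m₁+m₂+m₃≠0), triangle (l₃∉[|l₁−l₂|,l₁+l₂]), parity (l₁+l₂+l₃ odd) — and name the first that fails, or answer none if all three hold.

azimuthal sum: 1 + 3 − 4 = 0  ✓
1 ≤ 8 ≤ 9 (triangle on l)  ✓
L = 4 + 5 + 8 = 17 (odd)  ✗

parity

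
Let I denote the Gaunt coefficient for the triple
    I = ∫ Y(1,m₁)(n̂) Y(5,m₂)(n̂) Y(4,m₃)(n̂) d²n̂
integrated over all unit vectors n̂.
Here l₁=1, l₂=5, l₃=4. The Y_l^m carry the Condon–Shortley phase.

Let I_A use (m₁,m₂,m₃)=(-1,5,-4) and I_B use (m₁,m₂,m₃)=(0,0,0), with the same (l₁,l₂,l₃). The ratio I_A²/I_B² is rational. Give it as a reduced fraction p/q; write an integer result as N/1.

9/5

Same 1,5,4: normalisation and zero-m 3j drop out of the ratio.
A: Δ: 2! 0! 8! / 11! → 1/495; sum: t=2:+1/80640 = 1/80640; 3j²(1 5 4; -1 5 -4) = Δ·Π!·Σ² = 1/11  (sign +1)
B: Δ: 2! 0! 8! / 11! → 1/495; sum: t=1:−1/576 = -1/576; 3j²(1 5 4; 0 0 0) = Δ·Π!·Σ² = 5/99  (sign -1)
I_A²/I_B² = (1/11)/(5/99) = 9/5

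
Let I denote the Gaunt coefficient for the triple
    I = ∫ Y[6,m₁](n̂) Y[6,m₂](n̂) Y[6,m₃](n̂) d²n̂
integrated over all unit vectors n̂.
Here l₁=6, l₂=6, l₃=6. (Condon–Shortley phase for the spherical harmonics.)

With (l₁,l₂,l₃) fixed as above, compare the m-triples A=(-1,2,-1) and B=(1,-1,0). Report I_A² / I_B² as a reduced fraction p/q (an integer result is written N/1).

21/5

l's match ⇒ only the (l;m) 3-j factors differ between A and B.
A: triangle coeff Δ(6,6,6) = 1/325909584; Σ_t [2,6]: t=2:+1/4147200 t=3:−1/207360 t=4:+1/82944 t=5:−1/207360 t=6:+1/4147200 = 1/345600; (3j)²=420/46189 [(6 6 6; -1 2 -1)], sign=-1
B: triangle coeff Δ(6,6,6) = 1/325909584; Σ_t [0,5]: t=0:+1/10368000 t=1:−1/276480 t=2:+1/62208 t=3:−1/82944 t=4:+1/691200 t=5:−1/62208000 = 1/518400; (3j)²=100/46189 [(6 6 6; 1 -1 0)], sign=+1
I_A²/I_B² = (420/46189)/(100/46189) = 21/5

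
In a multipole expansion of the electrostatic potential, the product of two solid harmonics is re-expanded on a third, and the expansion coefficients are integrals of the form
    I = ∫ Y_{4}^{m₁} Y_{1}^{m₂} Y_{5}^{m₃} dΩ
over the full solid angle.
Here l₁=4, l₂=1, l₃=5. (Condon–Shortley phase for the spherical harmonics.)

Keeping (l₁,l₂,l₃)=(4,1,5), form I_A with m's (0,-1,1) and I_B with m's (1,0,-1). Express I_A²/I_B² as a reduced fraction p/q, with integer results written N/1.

5/8

Shared (l₁,l₂,l₃)=(4,1,5): N and (l;000)² cancel in I_A²/I_B².
A: Δ = 0!·8!·2!/11! = 1/495; Racah Σ t=0..0: t=0:+1/1152 = 1/1152; ⇒ 3j(4 1 5; 0 -1 1)² = 1/33, sgn +1
B: Δ = 0!·8!·2!/11! = 1/495; Racah Σ t=0..0: t=0:+1/720 = 1/720; ⇒ 3j(4 1 5; 1 0 -1)² = 8/165, sgn +1
I_A²/I_B² = (1/33)/(8/165) = 5/8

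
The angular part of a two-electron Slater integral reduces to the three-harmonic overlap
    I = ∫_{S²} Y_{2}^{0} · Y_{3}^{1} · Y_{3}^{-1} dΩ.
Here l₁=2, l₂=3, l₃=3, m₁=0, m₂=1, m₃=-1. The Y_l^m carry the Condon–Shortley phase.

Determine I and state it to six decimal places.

m-sum 0 ✓  L=8 even ✓  1≤3≤5 ✓
Π(2lᵢ+1) = 5×7×7 = 245
triangle coeff Δ(2,3,3) = 1/3780
Σ_t [0,2]: t=0:+1/24 t=1:−1/4 t=2:+1/24 = -1/6
(3j)²=4/105 [(2 3 3; 0 0 0)], sign=+1
Σ_t [0,2]: t=0:+1/96 t=1:−1/6 t=2:+1/16 = -3/32
(3j)²=3/140 [(2 3 3; 0 1 -1)], sign=-1
⇒ 4πI² = 1/5
I = (-1)√(1/5/(4π)) = -0.12615663

-0.126157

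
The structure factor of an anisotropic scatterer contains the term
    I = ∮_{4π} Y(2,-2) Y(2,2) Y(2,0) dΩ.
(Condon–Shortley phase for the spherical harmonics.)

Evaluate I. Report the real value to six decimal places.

-0.180224

Checks pass: Σm=0; 6 even; l₃=2∈[0,4].
(2·2+1)(2·2+1)(2·2+1) = 125
Δ: 2! 2! 2! / 7! → 1/630
sum: t=0:+1/8 t=1:−1/1 t=2:+1/8 = -3/4
3j²(2 2 2; 0 0 0) = Δ·Π!·Σ² = 2/35  (sign -1)
sum: t=2:+1/8 = 1/8
3j²(2 2 2; -2 2 0) = Δ·Π!·Σ² = 2/35  (sign +1)
combine: 4πI² = 125·2/35·2/35 = 20/49
take √, sign -1: I = -0.18022375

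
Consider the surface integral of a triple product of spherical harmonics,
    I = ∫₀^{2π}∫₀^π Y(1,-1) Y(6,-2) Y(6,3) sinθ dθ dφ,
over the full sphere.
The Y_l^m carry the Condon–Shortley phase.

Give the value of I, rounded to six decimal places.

0.000000

l₁+l₂+l₃=13 is odd: 3j(l;000)=0 ⇒ I=0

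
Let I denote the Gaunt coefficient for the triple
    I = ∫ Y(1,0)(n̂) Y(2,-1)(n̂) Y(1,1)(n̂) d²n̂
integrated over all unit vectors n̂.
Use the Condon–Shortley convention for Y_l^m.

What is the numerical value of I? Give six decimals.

-0.218510

Checks pass: Σm=0; 4 even; l₃=1∈[1,3].
(2·1+1)(2·2+1)(2·1+1) = 45
Δ: 2! 0! 2! / 5! → 1/30
sum: t=1:−1/1 = -1/1
3j²(1 2 1; 0 0 0) = Δ·Π!·Σ² = 2/15  (sign +1)
sum: t=1:−1/2 = -1/2
3j²(1 2 1; 0 -1 1) = Δ·Π!·Σ² = 1/10  (sign -1)
combine: 4πI² = 45·2/15·1/10 = 3/5
take √, sign -1: I = -0.21850969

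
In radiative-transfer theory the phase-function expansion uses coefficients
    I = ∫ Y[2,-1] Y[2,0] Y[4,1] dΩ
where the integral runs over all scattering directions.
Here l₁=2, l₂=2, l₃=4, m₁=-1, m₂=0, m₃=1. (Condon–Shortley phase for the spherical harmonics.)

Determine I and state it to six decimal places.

Checks pass: Σm=0; 8 even; l₃=4∈[0,4].
(2·2+1)(2·2+1)(2·4+1) = 225
Δ: 0! 4! 4! / 9! → 1/630
sum: t=0:+1/16 = 1/16
3j²(2 2 4; 0 0 0) = Δ·Π!·Σ² = 2/35  (sign +1)
sum: t=0:+1/24 = 1/24
3j²(2 2 4; -1 0 1) = Δ·Π!·Σ² = 1/21  (sign -1)
combine: 4πI² = 225·2/35·1/21 = 30/49
take √, sign -1: I = -0.22072812

-0.220728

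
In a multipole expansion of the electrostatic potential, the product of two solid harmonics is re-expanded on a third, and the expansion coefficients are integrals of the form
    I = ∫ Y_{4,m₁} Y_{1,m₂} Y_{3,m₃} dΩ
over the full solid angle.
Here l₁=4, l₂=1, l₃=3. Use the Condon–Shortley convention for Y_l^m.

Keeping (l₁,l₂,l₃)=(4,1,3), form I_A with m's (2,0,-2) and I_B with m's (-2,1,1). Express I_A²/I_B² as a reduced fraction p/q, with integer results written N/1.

4/5

Same 4,1,3: normalisation and zero-m 3j drop out of the ratio.
A: Δ: 2! 6! 0! / 9! → 1/252; sum: t=1:−1/120 = -1/120; 3j²(4 1 3; 2 0 -2) = Δ·Π!·Σ² = 1/21  (sign +1)
B: Δ: 2! 6! 0! / 9! → 1/252; sum: t=2:+1/96 = 1/96; 3j²(4 1 3; -2 1 1) = Δ·Π!·Σ² = 5/84  (sign +1)
I_A²/I_B² = (1/21)/(5/84) = 4/5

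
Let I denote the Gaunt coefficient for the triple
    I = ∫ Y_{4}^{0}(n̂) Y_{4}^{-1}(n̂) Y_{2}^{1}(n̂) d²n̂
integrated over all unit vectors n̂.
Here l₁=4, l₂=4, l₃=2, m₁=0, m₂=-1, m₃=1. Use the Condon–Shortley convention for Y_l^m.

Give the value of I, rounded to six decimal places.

m-sum 0 ✓  L=10 even ✓  0≤2≤8 ✓
Π(2lᵢ+1) = 9×9×5 = 405
triangle coeff Δ(4,4,2) = 1/13860
Σ_t [2,4]: t=2:+1/192 t=3:−1/36 t=4:+1/192 = -5/288
(3j)²=20/693 [(4 4 2; 0 0 0)], sign=-1
Σ_t [2,3]: t=2:+1/96 t=3:−1/72 = -1/288
(3j)²=1/462 [(4 4 2; 0 -1 1)], sign=+1
⇒ 4πI² = 150/5929
I = (-1)√(150/5929/(4π)) = -0.04486937

-0.044869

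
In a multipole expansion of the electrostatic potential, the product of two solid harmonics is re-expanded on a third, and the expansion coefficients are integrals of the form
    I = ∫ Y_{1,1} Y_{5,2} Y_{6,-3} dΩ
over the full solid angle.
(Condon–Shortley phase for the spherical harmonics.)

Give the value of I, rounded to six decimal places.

-0.245154

Checks pass: Σm=0; 12 even; l₃=6∈[4,6].
(2·1+1)(2·5+1)(2·6+1) = 429
Δ: 0! 2! 10! / 13! → 1/858
sum: t=0:+1/14400 = 1/14400
3j²(1 5 6; 0 0 0) = Δ·Π!·Σ² = 6/143  (sign +1)
sum: t=0:+1/60480 = 1/60480
3j²(1 5 6; 1 2 -3) = Δ·Π!·Σ² = 6/143  (sign -1)
combine: 4πI² = 429·6/143·6/143 = 108/143
take √, sign -1: I = -0.24515397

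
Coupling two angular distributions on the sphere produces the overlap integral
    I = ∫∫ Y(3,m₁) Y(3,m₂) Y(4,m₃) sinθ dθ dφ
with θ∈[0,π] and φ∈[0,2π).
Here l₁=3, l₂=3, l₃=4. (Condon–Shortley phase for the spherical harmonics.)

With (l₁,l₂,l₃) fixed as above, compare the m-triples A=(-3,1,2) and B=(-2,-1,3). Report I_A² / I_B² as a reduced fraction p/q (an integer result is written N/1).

l's match ⇒ only the (l;m) 3-j factors differ between A and B.
A: triangle coeff Δ(3,3,4) = 1/34650; Σ_t [2,2]: t=2:+1/192 = 1/192; (3j)²=3/77 [(3 3 4; -3 1 2)], sign=+1
B: triangle coeff Δ(3,3,4) = 1/34650; Σ_t [1,2]: t=1:−1/144 t=2:+1/288 = -1/288; (3j)²=1/99 [(3 3 4; -2 -1 3)], sign=+1
I_A²/I_B² = (3/77)/(1/99) = 27/7

27/7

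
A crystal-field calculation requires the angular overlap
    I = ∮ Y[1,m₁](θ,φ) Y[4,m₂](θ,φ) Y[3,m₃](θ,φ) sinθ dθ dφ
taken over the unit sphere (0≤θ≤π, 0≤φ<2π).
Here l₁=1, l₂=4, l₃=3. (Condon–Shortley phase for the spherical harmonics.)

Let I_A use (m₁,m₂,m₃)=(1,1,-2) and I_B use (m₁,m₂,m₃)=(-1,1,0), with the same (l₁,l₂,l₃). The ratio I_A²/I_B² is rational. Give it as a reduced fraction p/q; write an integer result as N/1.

l's match ⇒ only the (l;m) 3-j factors differ between A and B.
A: triangle coeff Δ(1,4,3) = 1/252; Σ_t [0,0]: t=0:+1/240 = 1/240; (3j)²=1/84 [(1 4 3; 1 1 -2)], sign=-1
B: triangle coeff Δ(1,4,3) = 1/252; Σ_t [2,2]: t=2:+1/72 = 1/72; (3j)²=5/126 [(1 4 3; -1 1 0)], sign=-1
I_A²/I_B² = (1/84)/(5/126) = 3/10

3/10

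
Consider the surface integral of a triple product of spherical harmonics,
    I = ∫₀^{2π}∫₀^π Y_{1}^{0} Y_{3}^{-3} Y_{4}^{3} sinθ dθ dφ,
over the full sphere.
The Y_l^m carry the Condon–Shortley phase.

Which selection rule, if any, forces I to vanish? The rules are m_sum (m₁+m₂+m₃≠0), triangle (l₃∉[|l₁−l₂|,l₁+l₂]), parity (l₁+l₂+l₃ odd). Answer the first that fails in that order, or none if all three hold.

m₁+m₂+m₃ = 0 − 3 + 3 = 0  ✓
triangle: |1−3|=2 ≤ l₃=4 ≤ 1+3=4  ✓
parity: l₁+l₂+l₃ = 8 is even  ✓

none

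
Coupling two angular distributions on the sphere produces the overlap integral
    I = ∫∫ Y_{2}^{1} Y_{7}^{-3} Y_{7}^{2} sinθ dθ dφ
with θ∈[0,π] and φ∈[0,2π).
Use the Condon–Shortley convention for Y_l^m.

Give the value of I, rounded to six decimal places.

-0.123591

Checks pass: Σm=0; 16 even; l₃=7∈[5,9].
(2·2+1)(2·7+1)(2·7+1) = 1125
Δ: 2! 2! 12! / 17! → 1/185640
sum: t=0:+1/2419200 t=1:−1/518400 t=2:+1/2419200 = -1/907200
3j²(2 7 7; 0 0 0) = Δ·Π!·Σ² = 56/3315  (sign +1)
sum: t=0:+1/1935360 t=1:−1/4354560 = 1/3483648
3j²(2 7 7; 1 -3 2) = Δ·Π!·Σ² = 125/12376  (sign -1)
combine: 4πI² = 1125·56/3315·125/12376 = 9375/48841
take √, sign -1: I = -0.12359145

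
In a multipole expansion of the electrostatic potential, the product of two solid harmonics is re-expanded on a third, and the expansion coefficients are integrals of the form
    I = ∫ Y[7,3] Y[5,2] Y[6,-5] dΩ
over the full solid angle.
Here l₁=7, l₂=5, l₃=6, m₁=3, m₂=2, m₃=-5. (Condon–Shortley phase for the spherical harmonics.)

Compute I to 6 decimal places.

Rules hold: Σm=0, L=18 even, 2≤6≤12.
N = 15·11·13 = 2145
Δ = 6!·8!·4!/19! = 1/174594420
Racah Σ t=1..5: t=1:−1/4147200 t=2:+1/207360 t=3:−1/82944 t=4:+1/207360 t=5:−1/4147200 = -1/345600
⇒ 3j(7 5 6; 0 0 0)² = 420/46189, sgn -1
Racah Σ t=3..4: t=3:−1/4354560 t=4:+1/11612160 = -1/6967296
⇒ 3j(7 5 6; 3 2 -5)² = 625/50388, sgn +1
4πI² = N·(3j₀)²·(3jₘ)² = 328125/1356277
I = -1·√(0.241931/4π) = -0.13875241

-0.138752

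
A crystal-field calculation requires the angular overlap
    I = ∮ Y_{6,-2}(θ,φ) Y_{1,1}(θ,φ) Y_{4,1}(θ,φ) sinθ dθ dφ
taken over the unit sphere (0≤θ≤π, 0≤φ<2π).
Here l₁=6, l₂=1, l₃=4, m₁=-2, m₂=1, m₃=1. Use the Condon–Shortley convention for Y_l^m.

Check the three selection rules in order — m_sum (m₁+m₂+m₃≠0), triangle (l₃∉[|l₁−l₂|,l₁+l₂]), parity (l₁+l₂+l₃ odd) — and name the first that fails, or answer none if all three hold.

Σmᵢ = 0  ✓
l₃∈[|l₁−l₂|,l₁+l₂]=[5,7], have l₃=4  ✗
Σlᵢ = 11 ⇒ odd

triangle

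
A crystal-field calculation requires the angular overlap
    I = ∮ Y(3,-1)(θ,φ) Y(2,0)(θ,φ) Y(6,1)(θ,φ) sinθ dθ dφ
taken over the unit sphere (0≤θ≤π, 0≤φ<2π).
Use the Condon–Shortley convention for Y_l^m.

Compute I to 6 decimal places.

0.000000

l₃=6 ∉ [1,5] — triangle fails ⇒ I = 0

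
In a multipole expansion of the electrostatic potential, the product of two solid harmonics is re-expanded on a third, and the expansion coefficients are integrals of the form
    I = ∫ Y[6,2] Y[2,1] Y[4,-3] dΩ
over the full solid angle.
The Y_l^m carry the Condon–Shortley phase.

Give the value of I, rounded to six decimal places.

Rules hold: Σm=0, L=12 even, 4≤4≤8.
N = 13·5·9 = 585
Δ = 4!·8!·0!/13! = 1/6435
Racah Σ t=2..2: t=2:+1/2304 = 1/2304
⇒ 3j(6 2 4; 0 0 0)² = 5/143, sgn +1
Racah Σ t=3..3: t=3:−1/30240 = -1/30240
⇒ 3j(6 2 4; 2 1 -3)² = 32/6435, sgn +1
4πI² = N·(3j₀)²·(3jₘ)² = 160/1573
I = +1·√(0.101716/4π) = 0.08996855

0.089969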